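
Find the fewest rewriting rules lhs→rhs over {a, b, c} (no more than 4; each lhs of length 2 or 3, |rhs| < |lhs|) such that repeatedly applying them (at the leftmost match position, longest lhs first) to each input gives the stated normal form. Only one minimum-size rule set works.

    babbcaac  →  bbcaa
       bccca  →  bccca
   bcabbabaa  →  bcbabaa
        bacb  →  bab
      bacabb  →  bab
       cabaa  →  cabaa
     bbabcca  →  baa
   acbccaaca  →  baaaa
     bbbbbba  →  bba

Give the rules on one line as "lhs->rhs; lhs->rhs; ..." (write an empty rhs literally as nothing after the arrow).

  | babbcaac => bbcaac => bbcaa
  | bccca
  | bcabbabaa => bcbabaa
  | bacb => bab

abb->b; abc->ba; ac->a; bbb->b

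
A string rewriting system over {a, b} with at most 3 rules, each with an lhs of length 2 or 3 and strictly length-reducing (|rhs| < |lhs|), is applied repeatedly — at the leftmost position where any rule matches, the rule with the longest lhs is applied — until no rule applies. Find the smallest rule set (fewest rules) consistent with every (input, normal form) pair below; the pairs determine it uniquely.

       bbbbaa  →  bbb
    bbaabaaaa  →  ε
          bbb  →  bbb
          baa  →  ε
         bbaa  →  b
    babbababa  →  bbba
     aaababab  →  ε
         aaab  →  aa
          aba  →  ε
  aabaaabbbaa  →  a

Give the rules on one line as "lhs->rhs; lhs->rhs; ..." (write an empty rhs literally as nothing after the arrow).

ab->; aba->; baa->

  | bbbbaa => bbb
  | bbaabaaaa => bbaaaa => baa => ε
  | bbb
  | baa => ε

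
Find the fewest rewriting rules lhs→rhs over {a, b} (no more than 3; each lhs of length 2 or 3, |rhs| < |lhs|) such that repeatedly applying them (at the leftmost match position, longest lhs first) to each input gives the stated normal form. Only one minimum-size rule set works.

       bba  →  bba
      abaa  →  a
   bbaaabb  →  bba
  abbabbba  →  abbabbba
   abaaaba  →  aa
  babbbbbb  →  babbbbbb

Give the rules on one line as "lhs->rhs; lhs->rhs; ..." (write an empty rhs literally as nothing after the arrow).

aab->a; aba->

  | bba
  | abaa => a
  | bbaaabb => bbaab => bba
  | abbabbba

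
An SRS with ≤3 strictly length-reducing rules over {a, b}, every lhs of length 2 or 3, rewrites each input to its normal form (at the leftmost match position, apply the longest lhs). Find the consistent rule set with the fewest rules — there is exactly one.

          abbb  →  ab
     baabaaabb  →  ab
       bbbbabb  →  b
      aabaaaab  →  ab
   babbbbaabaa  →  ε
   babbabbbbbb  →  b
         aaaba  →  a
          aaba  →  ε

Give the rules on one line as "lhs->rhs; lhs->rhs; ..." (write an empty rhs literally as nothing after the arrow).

aa->; ba->; bb->b

  | abbb => abb => ab
  | baabaaabb => abaaabb => aaabb => abb => ab
  | bbbbabb => bbbabb => bbabb => babb => bb => b
  | aabaaaab => baaaab => aaab => ab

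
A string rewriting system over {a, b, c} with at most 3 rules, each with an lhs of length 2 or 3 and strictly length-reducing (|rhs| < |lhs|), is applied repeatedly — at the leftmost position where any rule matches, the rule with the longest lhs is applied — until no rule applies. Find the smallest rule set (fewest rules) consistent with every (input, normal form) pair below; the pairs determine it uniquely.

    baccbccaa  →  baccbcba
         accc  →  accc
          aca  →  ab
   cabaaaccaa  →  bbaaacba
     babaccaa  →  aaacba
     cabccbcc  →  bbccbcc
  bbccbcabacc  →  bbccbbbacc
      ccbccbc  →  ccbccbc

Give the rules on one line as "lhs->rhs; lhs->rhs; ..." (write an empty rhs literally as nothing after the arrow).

  | baccbccaa => baccbcba
  | accc
  | aca => ab
  | cabaaaccaa => bbaaaccaa => bbaaacba

bab->aa; ca->b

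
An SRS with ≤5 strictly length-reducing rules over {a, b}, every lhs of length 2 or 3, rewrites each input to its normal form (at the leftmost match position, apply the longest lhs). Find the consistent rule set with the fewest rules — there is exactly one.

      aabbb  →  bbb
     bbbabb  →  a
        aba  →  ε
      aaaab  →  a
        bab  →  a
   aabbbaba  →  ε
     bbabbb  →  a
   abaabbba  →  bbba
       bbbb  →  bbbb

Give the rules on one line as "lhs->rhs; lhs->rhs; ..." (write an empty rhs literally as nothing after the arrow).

aa->; aaa->; ab->a; bab->ab

  | aabbb => bbb
  | bbbabb => bbabb => babb => abb => ab => a
  | aba => aa => ε
  | aaaab => ab => a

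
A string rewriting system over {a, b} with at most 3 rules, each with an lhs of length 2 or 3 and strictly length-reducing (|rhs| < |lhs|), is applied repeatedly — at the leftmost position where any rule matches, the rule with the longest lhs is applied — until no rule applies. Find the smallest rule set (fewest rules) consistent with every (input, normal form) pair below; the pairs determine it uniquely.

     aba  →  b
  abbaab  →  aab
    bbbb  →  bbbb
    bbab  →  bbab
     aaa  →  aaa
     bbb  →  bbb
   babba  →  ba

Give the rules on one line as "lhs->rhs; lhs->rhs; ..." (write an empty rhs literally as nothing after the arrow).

  | aba => b
  | abbaab => aab
  | bbbb
  | bbab

aba->b; abb->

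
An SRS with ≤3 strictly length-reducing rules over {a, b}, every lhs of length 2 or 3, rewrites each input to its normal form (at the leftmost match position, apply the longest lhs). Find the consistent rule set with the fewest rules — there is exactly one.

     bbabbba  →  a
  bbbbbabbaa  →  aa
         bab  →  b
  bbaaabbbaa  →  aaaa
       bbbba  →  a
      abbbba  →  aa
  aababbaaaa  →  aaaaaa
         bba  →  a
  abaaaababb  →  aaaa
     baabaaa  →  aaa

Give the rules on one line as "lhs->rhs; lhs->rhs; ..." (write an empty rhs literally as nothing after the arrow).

  | bbabbba => abbba => aba => a
  | bbbbbabbaa => bbbabbaa => babbaa => bbaa => aa
  | bab => b
  | bbaaabbbaa => aaabbbaa => aaabaa => aaaa

ba->; bb->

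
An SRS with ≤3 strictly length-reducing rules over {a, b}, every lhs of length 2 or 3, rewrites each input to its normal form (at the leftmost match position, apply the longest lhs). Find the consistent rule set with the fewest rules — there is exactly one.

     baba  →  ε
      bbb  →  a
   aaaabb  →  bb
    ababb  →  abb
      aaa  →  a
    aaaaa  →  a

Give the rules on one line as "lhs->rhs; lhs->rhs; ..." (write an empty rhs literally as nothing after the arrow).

aa->; ba->; bbb->a

  | baba => ba => ε
  | bbb => a
  | aaaabb => aabb => bb
  | ababb => abb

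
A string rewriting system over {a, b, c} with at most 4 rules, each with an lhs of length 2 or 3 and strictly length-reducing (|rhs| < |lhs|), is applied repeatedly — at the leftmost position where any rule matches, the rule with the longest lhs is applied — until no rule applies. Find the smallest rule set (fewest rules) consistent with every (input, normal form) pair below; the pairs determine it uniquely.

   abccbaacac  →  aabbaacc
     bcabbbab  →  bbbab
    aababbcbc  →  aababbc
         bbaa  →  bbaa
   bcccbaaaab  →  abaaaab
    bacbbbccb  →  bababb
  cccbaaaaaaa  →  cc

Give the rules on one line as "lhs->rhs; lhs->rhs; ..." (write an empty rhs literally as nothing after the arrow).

bcc->ab; ca->c; cb->

  | abccbaacac => aabbaacac => aabbaacc
  | bcabbbab => bcbbbab => bbbab
  | aababbcbc => aababbc
  | bbaa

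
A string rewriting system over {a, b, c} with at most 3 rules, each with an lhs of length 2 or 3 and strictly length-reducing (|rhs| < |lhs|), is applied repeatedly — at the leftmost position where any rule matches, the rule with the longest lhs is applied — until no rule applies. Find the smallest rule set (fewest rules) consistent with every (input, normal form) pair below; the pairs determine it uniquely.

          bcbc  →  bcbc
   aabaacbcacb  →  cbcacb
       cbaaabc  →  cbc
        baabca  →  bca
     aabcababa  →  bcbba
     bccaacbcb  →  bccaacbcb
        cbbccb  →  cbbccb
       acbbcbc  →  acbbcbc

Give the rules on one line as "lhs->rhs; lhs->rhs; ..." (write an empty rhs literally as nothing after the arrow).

  | bcbc
  | aabaacbcacb => abaacbcacb => baacbcacb => cbcacb
  | cbaaabc => cabc => cbc
  | baabca => bca

ab->b; baa->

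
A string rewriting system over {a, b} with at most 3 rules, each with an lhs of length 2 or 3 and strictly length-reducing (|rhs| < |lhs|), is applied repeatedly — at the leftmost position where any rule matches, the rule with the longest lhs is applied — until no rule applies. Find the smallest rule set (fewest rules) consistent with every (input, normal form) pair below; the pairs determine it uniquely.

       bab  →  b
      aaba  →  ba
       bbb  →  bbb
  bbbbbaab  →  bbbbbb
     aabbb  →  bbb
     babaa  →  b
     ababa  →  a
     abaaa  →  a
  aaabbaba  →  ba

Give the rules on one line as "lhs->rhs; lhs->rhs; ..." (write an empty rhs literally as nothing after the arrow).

aa->; ab->

  | bab => b
  | aaba => ba
  | bbb
  | bbbbbaab => bbbbbb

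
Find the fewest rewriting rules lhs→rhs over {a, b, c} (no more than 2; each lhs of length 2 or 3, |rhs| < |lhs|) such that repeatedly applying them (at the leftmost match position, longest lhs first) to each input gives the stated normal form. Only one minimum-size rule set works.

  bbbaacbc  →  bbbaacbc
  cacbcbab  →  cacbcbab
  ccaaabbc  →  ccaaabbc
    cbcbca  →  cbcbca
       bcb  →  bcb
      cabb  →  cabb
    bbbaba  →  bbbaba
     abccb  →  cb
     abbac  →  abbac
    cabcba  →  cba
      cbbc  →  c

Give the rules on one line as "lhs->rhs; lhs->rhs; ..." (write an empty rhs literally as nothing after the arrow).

abc->; cbb->

  | bbbaacbc
  | cacbcbab
  | ccaaabbc
  | cbcbca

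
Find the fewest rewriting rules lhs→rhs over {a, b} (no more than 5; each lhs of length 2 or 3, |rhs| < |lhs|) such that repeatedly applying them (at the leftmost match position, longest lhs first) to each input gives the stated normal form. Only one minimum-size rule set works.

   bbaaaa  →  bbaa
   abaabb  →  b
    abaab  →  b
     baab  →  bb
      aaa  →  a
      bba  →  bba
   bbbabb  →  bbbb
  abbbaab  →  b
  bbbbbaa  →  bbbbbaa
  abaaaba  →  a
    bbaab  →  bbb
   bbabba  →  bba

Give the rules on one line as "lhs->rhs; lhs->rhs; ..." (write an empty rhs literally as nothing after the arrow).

aaa->a; ab->b; aba->a; abb->ab

  | bbaaaa => bbaa
  | abaabb => aabb => aab => ab => b
  | abaab => aab => ab => b
  | baab => bab => bb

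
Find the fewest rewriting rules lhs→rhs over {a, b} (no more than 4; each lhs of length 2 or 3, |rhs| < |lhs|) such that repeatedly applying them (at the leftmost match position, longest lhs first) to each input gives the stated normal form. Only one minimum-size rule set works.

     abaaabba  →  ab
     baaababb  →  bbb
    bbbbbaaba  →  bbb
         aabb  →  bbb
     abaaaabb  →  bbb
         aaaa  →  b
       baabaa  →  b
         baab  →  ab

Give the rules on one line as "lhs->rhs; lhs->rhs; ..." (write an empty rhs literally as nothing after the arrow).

aa->b; aaa->a; ba->

  | abaaabba => aaabba => abba => ab
  | baaababb => aababb => bbabb => bbb
  | bbbbbaaba => bbbbaba => bbbba => bbb
  | aabb => bbb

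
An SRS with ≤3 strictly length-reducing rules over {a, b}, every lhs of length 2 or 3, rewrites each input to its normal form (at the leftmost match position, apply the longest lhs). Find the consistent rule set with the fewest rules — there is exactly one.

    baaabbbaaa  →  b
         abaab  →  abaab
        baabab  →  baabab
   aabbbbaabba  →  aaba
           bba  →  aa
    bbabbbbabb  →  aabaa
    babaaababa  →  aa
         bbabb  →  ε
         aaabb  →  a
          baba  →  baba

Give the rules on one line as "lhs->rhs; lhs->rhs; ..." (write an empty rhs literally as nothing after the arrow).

aaa->; bb->a; bbb->

  | baaabbbaaa => bbbbaaa => baaa => b
  | abaab
  | baabab
  | aabbbbaabba => aabaabba => aabaaaa => aaba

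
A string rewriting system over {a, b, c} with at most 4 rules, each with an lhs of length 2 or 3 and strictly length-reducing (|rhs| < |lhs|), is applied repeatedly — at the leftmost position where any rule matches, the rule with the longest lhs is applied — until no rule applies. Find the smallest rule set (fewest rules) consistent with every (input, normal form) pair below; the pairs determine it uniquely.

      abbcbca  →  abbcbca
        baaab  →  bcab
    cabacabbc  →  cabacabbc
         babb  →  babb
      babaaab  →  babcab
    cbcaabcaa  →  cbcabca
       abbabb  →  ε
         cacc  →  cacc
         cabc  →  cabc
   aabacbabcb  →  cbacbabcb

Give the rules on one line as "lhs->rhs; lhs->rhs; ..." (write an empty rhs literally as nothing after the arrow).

  | abbcbca
  | baaab => bcab
  | cabacabbc
  | babb

aa->c; bba->a; caa->ca; cbb->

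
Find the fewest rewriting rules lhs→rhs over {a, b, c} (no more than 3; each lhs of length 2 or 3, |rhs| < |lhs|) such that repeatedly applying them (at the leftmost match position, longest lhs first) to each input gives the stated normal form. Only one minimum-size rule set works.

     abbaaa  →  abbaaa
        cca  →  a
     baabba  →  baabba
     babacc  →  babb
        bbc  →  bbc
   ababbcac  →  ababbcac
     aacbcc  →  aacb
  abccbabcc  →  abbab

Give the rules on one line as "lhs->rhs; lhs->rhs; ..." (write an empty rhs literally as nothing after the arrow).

  | abbaaa
  | cca => a
  | baabba
  | babacc => babb

acc->b; cc->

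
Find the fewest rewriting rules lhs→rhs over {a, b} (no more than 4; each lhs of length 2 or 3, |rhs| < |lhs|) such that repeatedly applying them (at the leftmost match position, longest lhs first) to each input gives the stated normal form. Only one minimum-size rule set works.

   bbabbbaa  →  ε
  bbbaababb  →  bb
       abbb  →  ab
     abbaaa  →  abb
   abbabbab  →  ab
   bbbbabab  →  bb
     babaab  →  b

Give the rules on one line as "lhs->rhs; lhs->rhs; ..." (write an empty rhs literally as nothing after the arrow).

  | bbabbbaa => bbbbaa => bbaa => ba => ε
  | bbbaababb => baababb => bbbabb => babb => bb
  | abbb => ab
  | abbaaa => abaa => abb

ba->; baa->bb; bba->b; bbb->b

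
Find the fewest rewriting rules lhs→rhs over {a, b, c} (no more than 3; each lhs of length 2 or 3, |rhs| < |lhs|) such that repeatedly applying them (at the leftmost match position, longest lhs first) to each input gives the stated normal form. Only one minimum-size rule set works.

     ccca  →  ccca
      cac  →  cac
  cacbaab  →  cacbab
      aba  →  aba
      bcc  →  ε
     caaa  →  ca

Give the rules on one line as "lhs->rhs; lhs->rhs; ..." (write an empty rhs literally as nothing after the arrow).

aa->a; bcc->

  | ccca
  | cac
  | cacbaab => cacbab
  | aba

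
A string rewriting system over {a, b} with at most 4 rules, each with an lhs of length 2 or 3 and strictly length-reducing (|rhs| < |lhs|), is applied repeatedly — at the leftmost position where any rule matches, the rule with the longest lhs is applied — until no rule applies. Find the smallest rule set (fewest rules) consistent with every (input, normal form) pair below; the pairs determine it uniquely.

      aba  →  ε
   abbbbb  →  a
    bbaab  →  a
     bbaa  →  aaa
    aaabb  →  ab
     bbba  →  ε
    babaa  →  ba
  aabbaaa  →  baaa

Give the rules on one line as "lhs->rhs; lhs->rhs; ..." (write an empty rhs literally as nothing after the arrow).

  | aba => ε
  | abbbbb => aabbb => bb => a
  | bbaab => aaab => a
  | bbaa => aaa

aab->; aba->; bb->a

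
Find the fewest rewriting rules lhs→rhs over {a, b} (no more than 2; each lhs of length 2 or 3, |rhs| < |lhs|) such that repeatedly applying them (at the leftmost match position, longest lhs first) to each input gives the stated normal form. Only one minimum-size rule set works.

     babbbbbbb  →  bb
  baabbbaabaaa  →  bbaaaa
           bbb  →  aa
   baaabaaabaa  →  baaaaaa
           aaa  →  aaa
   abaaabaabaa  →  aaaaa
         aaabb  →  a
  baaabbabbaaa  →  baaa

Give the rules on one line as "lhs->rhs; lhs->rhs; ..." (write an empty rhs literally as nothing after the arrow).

  | babbbbbbb => bbbbbbb => aabbbb => abbb => bb
  | baabbbaabaaa => babbaabaaa => bbaabaaa => bbaaaa
  | bbb => aa
  | baaabaaabaa => baaaaabaa => baaaaaa

ab->; bbb->aa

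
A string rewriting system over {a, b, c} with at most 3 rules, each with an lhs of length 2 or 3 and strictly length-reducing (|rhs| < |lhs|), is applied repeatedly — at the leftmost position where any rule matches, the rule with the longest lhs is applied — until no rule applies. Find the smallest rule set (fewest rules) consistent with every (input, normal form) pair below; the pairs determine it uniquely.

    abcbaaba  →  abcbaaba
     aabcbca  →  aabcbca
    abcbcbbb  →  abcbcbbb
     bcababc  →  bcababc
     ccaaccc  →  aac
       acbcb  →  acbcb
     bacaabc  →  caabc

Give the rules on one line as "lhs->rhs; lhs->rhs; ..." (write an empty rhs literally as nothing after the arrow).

  | abcbaaba
  | aabcbca
  | abcbcbbb
  | bcababc

bac->c; cc->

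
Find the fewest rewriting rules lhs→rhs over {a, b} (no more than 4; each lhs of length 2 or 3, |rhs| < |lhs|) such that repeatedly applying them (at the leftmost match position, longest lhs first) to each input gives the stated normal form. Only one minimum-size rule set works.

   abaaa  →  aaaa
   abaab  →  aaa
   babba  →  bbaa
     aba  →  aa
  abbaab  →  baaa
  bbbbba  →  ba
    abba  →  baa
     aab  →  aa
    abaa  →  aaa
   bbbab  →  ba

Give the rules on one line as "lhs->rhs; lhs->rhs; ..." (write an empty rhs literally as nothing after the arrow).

  | abaaa => aaaa
  | abaab => aaab => aaa
  | babba => bbaa
  | aba => aa

ab->a; abb->ba; bbb->b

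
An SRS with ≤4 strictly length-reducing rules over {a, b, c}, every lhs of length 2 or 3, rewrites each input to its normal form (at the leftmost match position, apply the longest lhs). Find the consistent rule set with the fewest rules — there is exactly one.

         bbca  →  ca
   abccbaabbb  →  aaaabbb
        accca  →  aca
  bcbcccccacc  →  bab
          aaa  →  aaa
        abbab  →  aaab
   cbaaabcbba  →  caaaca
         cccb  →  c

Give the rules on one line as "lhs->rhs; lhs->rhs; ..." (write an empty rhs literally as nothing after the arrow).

  | bbca => bca => ca
  | abccbaabbb => accbaabbb => abbaabbb => aaaabbb
  | accca => abca => aca
  | bcbcccccacc => cbcccccacc => ccccccacc => bccccacc => ccccacc => bccacc => ccacc => bacc => bab

bba->aa; bc->c; cb->c; cc->b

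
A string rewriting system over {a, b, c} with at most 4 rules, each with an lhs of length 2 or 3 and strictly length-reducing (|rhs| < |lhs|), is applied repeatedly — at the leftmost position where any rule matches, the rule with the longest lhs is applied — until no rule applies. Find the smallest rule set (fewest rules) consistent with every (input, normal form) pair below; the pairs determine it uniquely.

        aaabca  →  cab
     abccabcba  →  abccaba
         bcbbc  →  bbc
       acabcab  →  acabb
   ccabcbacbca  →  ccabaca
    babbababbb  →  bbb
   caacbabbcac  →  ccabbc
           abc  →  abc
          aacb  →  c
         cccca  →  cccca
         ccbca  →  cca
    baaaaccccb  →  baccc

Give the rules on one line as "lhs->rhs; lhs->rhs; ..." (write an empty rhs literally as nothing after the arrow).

aa->c; bba->c; bca->b; cb->

  | aaabca => cabca => cab
  | abccabcba => abccaba
  | bcbbc => bbc
  | acabcab => acabb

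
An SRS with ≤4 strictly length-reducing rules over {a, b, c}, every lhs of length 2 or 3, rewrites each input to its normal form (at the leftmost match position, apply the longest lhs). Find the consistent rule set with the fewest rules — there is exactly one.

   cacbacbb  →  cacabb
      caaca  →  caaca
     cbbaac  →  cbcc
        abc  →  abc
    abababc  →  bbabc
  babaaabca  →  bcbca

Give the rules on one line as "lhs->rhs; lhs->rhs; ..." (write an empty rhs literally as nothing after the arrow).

  | cacbacbb => cacabb
  | caaca
  | cbbaac => cbcc
  | abc

aba->b; baa->c; bac->a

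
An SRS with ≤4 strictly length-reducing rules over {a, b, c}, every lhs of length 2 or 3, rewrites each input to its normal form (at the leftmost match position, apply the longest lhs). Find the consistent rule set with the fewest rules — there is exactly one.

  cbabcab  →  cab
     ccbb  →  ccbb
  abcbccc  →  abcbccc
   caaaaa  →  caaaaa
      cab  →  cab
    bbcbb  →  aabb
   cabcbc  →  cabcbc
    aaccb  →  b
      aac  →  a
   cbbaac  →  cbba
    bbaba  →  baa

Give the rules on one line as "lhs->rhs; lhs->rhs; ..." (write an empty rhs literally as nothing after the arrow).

ac->; bab->a; bbc->aa

  | cbabcab => cacab => cab
  | ccbb
  | abcbccc
  | caaaaa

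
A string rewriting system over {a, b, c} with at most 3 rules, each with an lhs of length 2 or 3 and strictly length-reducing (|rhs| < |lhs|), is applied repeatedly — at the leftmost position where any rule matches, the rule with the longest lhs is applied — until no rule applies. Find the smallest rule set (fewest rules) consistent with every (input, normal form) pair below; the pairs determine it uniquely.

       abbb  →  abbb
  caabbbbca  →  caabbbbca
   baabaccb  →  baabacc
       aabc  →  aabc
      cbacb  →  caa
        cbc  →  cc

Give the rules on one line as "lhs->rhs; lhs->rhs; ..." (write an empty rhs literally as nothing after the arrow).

acb->aa; cb->c

  | abbb
  | caabbbbca
  | baabaccb => baabacc
  | aabc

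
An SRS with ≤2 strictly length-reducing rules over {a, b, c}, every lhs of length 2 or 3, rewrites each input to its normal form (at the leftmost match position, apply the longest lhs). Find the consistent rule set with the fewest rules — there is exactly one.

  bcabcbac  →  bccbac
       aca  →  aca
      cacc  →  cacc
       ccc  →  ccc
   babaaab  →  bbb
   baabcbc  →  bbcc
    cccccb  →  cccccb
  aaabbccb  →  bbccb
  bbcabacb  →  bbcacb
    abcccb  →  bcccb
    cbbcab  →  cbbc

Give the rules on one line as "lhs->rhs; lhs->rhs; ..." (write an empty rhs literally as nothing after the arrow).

  | bcabcbac => bcbcbac => bccbac
  | aca
  | cacc
  | ccc

ab->b; bcb->bc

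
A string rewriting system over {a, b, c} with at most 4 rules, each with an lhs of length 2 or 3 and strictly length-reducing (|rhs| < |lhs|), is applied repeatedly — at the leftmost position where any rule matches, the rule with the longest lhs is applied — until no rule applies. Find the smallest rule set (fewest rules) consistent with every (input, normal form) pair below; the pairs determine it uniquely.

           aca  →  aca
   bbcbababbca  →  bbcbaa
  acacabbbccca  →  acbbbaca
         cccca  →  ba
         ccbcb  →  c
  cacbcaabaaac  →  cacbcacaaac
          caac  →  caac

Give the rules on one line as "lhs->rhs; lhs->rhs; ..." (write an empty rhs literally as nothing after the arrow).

  | aca
  | bbcbababbca => bbcbcabbca => bbcbccbca => bbcbabca => bbcbcca => bbcbaa
  | acacabbbccca => acaccbbccca => acbbbccca => acbbbaca
  | cccca => acca => ba

ab->c; acc->b; cc->a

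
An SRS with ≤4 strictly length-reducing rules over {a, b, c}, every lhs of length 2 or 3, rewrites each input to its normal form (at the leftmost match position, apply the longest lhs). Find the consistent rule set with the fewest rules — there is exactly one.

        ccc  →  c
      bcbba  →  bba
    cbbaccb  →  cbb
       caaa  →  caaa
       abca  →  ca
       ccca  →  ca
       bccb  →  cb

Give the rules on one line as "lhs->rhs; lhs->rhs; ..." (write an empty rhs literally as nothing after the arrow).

  | ccc => c
  | bcbba => bba
  | cbbaccb => cbbab => cbb
  | caaa

ab->; bc->; cc->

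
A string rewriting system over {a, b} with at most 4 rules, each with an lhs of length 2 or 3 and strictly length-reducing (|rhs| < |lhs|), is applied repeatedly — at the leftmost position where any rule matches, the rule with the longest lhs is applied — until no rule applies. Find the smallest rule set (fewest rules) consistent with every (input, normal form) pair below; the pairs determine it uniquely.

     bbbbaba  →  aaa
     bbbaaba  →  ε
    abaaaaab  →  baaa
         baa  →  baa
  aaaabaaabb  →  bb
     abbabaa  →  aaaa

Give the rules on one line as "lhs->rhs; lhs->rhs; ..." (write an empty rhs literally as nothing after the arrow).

  | bbbbaba => baba => aaa
  | bbbaaba => aaba => ab => ε
  | abaaaaab => baaaab => baaa
  | baa

ab->; aba->b; bab->aa; bbb->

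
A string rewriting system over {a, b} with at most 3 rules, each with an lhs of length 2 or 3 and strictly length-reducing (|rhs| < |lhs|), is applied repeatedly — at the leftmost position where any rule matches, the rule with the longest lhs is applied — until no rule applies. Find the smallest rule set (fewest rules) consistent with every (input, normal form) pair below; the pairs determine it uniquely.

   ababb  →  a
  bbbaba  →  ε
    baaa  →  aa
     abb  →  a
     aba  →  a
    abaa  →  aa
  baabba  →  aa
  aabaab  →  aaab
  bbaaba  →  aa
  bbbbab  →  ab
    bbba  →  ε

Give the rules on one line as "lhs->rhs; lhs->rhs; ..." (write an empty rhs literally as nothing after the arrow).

ba->; bb->

  | ababb => abb => a
  | bbbaba => baba => ba => ε
  | baaa => aa
  | abb => a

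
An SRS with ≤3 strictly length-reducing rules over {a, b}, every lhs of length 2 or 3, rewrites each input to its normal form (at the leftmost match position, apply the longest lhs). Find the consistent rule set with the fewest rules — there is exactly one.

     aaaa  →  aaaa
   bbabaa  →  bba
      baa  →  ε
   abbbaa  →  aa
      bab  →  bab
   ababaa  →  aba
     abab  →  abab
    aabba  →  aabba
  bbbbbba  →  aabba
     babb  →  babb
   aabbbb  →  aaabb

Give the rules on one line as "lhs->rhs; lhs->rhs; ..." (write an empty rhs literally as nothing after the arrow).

baa->; bbb->ab

  | aaaa
  | bbabaa => bba
  | baa => ε
  | abbbaa => aabaa => aa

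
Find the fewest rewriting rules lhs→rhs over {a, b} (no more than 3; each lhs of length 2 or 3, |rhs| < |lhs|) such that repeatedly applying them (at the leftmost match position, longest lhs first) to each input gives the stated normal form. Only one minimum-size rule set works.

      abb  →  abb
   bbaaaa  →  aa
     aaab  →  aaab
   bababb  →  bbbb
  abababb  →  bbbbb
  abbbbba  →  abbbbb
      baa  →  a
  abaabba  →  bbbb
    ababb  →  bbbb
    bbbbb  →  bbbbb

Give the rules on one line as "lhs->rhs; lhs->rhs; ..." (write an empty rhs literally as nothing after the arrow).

aba->bb; ba->b; baa->a

  | abb
  | bbaaaa => baaa => aa
  | aaab
  | bababb => bbabb => bbbb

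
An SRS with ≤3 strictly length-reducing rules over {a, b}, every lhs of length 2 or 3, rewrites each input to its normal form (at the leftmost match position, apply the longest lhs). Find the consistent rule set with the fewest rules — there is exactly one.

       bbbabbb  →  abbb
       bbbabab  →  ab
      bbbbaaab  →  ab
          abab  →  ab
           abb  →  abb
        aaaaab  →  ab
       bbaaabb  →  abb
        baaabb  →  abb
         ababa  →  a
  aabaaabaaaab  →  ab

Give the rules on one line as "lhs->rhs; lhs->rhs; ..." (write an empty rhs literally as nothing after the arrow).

aa->a; ba->a

  | bbbabbb => bbabbb => babbb => abbb
  | bbbabab => bbabab => babab => abab => aab => ab
  | bbbbaaab => bbbaaab => bbaaab => baaab => aaab => aab => ab
  | abab => aab => ab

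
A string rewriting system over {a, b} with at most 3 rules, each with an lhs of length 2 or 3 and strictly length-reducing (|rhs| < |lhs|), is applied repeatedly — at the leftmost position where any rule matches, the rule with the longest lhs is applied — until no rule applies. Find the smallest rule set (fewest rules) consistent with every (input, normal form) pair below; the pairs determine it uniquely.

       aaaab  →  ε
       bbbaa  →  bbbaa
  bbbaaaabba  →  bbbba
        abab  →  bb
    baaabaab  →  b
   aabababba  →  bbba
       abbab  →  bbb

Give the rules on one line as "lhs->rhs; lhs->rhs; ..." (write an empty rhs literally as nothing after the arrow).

aaa->aa; aab->; ab->b

  | aaaab => aaab => aab => ε
  | bbbaa
  | bbbaaaabba => bbbaaabba => bbbaabba => bbbba
  | abab => bab => bb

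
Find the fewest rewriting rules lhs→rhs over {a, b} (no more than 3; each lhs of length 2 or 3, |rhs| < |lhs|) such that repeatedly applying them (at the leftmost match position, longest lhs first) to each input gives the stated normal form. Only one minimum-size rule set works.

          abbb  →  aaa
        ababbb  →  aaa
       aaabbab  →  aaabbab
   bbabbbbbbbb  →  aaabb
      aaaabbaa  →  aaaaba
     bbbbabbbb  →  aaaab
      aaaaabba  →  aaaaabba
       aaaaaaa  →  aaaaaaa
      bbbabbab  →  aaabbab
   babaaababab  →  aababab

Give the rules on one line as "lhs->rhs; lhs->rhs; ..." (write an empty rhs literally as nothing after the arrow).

  | abbb => aaa
  | ababbb => abaaa => aaa
  | aaabbab
  | bbabbbbbbbb => bbaaabbbbb => baabbbbb => abbbbb => aaabb

baa->a; bbb->aa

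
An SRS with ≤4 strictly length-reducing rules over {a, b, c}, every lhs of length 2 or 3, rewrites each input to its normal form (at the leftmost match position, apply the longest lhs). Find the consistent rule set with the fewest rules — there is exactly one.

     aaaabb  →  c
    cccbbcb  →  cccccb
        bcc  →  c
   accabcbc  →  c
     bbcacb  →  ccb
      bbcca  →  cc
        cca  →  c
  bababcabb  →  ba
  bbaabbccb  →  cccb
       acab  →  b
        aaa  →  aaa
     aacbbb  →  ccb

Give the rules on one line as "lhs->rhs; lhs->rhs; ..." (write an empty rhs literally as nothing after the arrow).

ac->c; bb->c; bc->; ca->

  | aaaabb => aaaac => aaac => aac => ac => c
  | cccbbcb => cccccb
  | bcc => c
  | accabcbc => ccabcbc => cbcbc => cbc => c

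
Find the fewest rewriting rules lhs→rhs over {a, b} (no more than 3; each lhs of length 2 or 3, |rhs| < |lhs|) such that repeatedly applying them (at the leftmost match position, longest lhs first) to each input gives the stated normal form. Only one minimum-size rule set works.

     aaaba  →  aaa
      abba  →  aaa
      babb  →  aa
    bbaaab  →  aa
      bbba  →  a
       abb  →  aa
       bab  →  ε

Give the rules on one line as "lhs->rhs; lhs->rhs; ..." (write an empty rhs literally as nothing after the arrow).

ab->; abb->aa; ba->a

  | aaaba => aaa
  | abba => aaa
  | babb => abb => aa
  | bbaaab => baaab => aaab => aa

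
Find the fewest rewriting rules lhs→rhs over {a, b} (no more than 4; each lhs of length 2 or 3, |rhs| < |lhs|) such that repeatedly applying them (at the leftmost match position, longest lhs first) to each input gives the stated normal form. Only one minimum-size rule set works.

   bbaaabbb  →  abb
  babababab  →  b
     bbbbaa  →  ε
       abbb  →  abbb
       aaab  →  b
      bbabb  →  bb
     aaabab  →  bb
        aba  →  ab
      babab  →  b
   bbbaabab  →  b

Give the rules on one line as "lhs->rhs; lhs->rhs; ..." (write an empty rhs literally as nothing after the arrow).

aaa->; aab->a; ba->b; bba->

  | bbaaabbb => aabbb => abb
  | babababab => bbababab => babab => bbab => b
  | bbbbaa => bba => ε
  | abbb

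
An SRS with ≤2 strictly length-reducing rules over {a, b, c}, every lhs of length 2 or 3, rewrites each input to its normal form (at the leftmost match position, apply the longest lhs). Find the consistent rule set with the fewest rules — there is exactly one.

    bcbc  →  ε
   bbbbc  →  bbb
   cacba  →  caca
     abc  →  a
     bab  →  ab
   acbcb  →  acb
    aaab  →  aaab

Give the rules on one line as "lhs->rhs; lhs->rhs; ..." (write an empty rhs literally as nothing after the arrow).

  | bcbc => bc => ε
  | bbbbc => bbb
  | cacba => caca
  | abc => a

ba->a; bc->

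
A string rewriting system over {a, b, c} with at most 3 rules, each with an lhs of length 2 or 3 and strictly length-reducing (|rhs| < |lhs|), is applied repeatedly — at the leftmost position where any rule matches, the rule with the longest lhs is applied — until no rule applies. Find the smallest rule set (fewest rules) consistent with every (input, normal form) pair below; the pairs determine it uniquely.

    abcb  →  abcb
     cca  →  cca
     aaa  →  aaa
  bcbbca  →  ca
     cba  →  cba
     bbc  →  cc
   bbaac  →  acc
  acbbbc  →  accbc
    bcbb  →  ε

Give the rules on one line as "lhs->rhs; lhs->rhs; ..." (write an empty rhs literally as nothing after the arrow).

  | abcb
  | cca
  | aaa
  | bcbbca => bccca => ca

bb->c; bcc->; caa->ac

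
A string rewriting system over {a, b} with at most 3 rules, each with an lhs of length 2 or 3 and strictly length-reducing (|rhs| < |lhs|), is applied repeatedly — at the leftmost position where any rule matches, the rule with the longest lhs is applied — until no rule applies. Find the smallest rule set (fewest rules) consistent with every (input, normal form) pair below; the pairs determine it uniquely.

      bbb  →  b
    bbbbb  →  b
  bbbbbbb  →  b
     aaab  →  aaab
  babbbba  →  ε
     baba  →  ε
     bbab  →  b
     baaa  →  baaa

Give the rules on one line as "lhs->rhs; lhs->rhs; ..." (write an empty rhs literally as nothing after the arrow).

  | bbb => bb => b
  | bbbbb => bbbb => bbb => bb => b
  | bbbbbbb => bbbbbb => bbbbb => bbbb => bbb => bb => b
  | aaab

bab->bb; bb->b; bba->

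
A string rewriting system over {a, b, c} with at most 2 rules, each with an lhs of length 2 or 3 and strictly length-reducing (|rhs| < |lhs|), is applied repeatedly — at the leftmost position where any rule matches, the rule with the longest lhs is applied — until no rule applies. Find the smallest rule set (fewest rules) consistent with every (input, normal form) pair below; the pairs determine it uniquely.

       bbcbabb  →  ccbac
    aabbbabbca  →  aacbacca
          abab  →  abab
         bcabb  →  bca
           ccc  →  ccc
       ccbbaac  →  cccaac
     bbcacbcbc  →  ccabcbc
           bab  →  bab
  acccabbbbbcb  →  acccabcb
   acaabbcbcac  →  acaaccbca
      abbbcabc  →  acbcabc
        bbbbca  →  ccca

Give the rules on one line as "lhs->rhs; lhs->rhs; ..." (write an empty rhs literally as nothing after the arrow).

  | bbcbabb => ccbabb => ccbac
  | aabbbabbca => aacbabbca => aacbacca
  | abab
  | bcabb => bcac => bca

bb->c; cac->ca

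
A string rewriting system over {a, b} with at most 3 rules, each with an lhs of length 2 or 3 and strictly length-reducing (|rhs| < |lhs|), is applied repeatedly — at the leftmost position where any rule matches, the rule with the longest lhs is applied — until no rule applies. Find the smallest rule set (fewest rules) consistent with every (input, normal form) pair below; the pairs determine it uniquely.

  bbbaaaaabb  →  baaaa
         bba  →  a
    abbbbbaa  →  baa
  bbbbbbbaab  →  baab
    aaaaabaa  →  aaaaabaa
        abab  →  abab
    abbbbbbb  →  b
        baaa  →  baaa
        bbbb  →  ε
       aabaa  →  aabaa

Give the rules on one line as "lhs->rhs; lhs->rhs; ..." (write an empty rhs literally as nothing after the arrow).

abb->; bb->

  | bbbaaaaabb => baaaaabb => baaaa
  | bba => a
  | abbbbbaa => bbbaa => baa
  | bbbbbbbaab => bbbbbaab => bbbaab => baab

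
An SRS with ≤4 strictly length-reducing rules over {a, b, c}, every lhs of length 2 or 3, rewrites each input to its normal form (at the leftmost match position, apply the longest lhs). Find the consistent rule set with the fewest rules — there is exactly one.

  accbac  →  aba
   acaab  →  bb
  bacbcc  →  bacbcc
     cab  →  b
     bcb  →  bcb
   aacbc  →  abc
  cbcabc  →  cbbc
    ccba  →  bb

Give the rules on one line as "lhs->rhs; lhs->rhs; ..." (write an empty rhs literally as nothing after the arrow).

aa->b; aac->a; ca->; ccb->ba

  | accbac => abaac => aba
  | acaab => aab => bb
  | bacbcc
  | cab => b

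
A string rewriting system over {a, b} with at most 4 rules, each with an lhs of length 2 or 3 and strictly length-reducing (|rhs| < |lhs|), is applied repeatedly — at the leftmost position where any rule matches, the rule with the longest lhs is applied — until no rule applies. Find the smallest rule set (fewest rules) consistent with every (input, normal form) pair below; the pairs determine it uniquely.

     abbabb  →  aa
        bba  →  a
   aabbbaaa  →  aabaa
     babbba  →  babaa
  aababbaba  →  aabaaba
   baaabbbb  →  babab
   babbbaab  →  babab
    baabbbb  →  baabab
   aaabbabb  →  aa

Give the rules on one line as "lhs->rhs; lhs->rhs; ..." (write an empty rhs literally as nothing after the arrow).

  | abbabb => aabb => aa
  | bba => a
  | aabbbaaa => aabaaaa => aabaa
  | babbba => babaa

aaa->a; bb->; bbb->ba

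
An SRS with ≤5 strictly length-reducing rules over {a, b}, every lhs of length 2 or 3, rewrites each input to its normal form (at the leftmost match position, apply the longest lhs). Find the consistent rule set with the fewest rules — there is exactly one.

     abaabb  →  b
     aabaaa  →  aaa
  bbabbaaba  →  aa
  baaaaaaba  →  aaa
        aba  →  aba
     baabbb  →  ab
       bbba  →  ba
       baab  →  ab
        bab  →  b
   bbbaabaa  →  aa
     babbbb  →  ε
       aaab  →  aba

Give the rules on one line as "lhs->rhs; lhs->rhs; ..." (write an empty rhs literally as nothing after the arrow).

  | abaabb => aabb => bab => b
  | aabaaa => baaaa => aaa
  | bbabbaaba => abbaaba => aaaba => abaa => aa
  | baaaaaaba => aaaaaba => aaabaa => abaaa => aaa

aab->ba; baa->a; bab->b; bb->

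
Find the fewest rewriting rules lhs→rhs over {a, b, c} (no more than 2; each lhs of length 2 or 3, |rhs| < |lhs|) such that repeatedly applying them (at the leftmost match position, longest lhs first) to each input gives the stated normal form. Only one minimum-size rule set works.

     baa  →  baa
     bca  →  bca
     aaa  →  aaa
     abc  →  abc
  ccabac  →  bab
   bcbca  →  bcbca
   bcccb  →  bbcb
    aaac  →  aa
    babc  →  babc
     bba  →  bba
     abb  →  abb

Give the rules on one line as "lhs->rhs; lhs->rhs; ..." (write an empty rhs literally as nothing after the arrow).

  | baa
  | bca
  | aaa
  | abc

ac->; cc->b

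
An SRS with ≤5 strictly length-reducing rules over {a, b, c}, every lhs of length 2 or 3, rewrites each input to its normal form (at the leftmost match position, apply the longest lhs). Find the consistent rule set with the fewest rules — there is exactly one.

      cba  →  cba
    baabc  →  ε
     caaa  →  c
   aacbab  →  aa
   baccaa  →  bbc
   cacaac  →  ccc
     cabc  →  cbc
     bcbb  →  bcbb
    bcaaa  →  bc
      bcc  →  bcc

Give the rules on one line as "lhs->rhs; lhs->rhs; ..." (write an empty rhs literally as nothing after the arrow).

ab->a; ac->b; bab->; ca->c

  | cba
  | baabc => baac => bab => ε
  | caaa => caa => ca => c
  | aacbab => abbab => abab => aab => aa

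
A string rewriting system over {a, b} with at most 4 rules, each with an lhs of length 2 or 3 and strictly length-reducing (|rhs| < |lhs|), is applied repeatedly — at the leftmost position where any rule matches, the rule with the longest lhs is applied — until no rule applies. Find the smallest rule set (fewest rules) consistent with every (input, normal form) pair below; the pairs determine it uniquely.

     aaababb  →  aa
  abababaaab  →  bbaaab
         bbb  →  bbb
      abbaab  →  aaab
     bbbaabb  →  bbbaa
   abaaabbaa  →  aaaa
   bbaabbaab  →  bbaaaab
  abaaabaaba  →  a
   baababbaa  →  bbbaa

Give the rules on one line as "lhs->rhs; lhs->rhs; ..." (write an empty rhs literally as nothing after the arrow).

  | aaababb => aabb => aa
  | abababaaab => babaaab => bbaaab
  | bbb
  | abbaab => aaab

aba->; abb->a; bab->bb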